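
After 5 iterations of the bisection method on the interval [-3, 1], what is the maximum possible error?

Bisection error bound: |error| ≤ (b-a)/2^n
|error| ≤ (1 - (-3))/2^5 = 4/2^5
|error| ≤ 0.1250000000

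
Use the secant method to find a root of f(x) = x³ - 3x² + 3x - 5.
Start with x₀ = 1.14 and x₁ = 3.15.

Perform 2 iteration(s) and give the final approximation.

f(x) = x³ - 3x² + 3x - 5
x₀ = 1.14, x₁ = 3.15

Secant formula: x_{n+1} = x_n - f(x_n)(x_n - x_{n-1})/(f(x_n) - f(x_{n-1}))

Iteration 1:
  f(1.140000) = -3.997256
  f(3.150000) = 5.938375
  x_2 = 3.150000 - 5.938375×(3.150000 - 1.140000)/(5.938375 - (-3.997256))
       = 1.948654
Iteration 2:
  f(3.150000) = 5.938375
  f(1.948654) = -3.146265
  x_3 = 1.948654 - (-3.146265)×(1.948654 - 3.150000)/(-3.146265 - 5.938375)
       = 2.364714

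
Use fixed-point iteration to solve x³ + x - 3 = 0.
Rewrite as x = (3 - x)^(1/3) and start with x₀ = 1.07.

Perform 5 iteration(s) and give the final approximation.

Equation: x³ + x - 3 = 0
Fixed-point form: x = (3 - x)^(1/3)
x₀ = 1.07

x_1 = g(1.070000) = 1.245047
x_2 = g(1.245047) = 1.206207
x_3 = g(1.206207) = 1.215041
x_4 = g(1.215041) = 1.213043
x_5 = g(1.213043) = 1.213495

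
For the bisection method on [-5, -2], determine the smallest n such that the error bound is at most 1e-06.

We need (b-a)/2^n ≤ 1e-06
(-2 - (-5))/2^n ≤ 1e-06
3/2^n ≤ 1e-06
2^n ≥ 3000000
n ≥ log₂(3000000) = 21.52
n ≥ 22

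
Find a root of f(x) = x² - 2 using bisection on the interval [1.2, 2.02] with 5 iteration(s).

f(x) = x² - 2
Initial interval: [1.2, 2.02]

Iteration 1:
  c_1 = (1.200000 + 2.020000)/2 = 1.610000
  f(c_1) = f(1.610000) = 0.592100
  f(a) × f(c) < 0, new interval: [1.200000, 1.610000]
Iteration 2:
  c_2 = (1.200000 + 1.610000)/2 = 1.405000
  f(c_2) = f(1.405000) = -0.025975
  f(a) × f(c) ≥ 0, new interval: [1.405000, 1.610000]
Iteration 3:
  c_3 = (1.405000 + 1.610000)/2 = 1.507500
  f(c_3) = f(1.507500) = 0.272556
  f(a) × f(c) < 0, new interval: [1.405000, 1.507500]
Iteration 4:
  c_4 = (1.405000 + 1.507500)/2 = 1.456250
  f(c_4) = f(1.456250) = 0.120664
  f(a) × f(c) < 0, new interval: [1.405000, 1.456250]
Iteration 5:
  c_5 = (1.405000 + 1.456250)/2 = 1.430625
  f(c_5) = f(1.430625) = 0.046688
  f(a) × f(c) < 0, new interval: [1.405000, 1.430625]

After 5 iteration(s), the approximation is c_5 = 1.430625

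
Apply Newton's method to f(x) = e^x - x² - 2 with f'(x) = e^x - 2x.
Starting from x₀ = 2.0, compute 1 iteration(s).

f(x) = e^x - x² - 2
f'(x) = e^x - 2x
x₀ = 2.0

Newton-Raphson formula: x_{n+1} = x_n - f(x_n)/f'(x_n)

Iteration 1:
  f(2.000000) = 1.389056
  f'(2.000000) = 3.389056
  x_1 = 2.000000 - 1.389056/3.389056 = 1.590135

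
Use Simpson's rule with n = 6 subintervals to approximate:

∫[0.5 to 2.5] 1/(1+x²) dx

f(x) = 1/(1+x²)
a = 0.5, b = 2.5, n = 6
h = (b - a)/n = 0.333333

Simpson's rule: (h/3)[f(x₀) + 4f(x₁) + 2f(x₂) + ... + f(xₙ)]

x_0 = 0.5000, f(x_0) = 0.800000, coefficient = 1
x_1 = 0.8333, f(x_1) = 0.590164, coefficient = 4
x_2 = 1.1667, f(x_2) = 0.423529, coefficient = 2
x_3 = 1.5000, f(x_3) = 0.307692, coefficient = 4
x_4 = 1.8333, f(x_4) = 0.229299, coefficient = 2
x_5 = 2.1667, f(x_5) = 0.175610, coefficient = 4
x_6 = 2.5000, f(x_6) = 0.137931, coefficient = 1

I ≈ (0.333333/3) × 6.537453 = 0.726384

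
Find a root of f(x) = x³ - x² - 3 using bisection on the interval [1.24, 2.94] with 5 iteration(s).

f(x) = x³ - x² - 3
Initial interval: [1.24, 2.94]

Iteration 1:
  c_1 = (1.240000 + 2.940000)/2 = 2.090000
  f(c_1) = f(2.090000) = 1.761229
  f(a) × f(c) < 0, new interval: [1.240000, 2.090000]
Iteration 2:
  c_2 = (1.240000 + 2.090000)/2 = 1.665000
  f(c_2) = f(1.665000) = -1.156470
  f(a) × f(c) ≥ 0, new interval: [1.665000, 2.090000]
Iteration 3:
  c_3 = (1.665000 + 2.090000)/2 = 1.877500
  f(c_3) = f(1.877500) = 0.093193
  f(a) × f(c) < 0, new interval: [1.665000, 1.877500]
Iteration 4:
  c_4 = (1.665000 + 1.877500)/2 = 1.771250
  f(c_4) = f(1.771250) = -0.580337
  f(a) × f(c) ≥ 0, new interval: [1.771250, 1.877500]
Iteration 5:
  c_5 = (1.771250 + 1.877500)/2 = 1.824375
  f(c_5) = f(1.824375) = -0.256196
  f(a) × f(c) ≥ 0, new interval: [1.824375, 1.877500]

After 5 iteration(s), the approximation is c_5 = 1.824375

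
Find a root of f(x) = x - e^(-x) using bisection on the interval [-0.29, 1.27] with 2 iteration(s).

f(x) = x - e^(-x)
Initial interval: [-0.29, 1.27]

Iteration 1:
  c_1 = (-0.290000 + 1.270000)/2 = 0.490000
  f(c_1) = f(0.490000) = -0.122626
  f(a) × f(c) ≥ 0, new interval: [0.490000, 1.270000]
Iteration 2:
  c_2 = (0.490000 + 1.270000)/2 = 0.880000
  f(c_2) = f(0.880000) = 0.465217
  f(a) × f(c) < 0, new interval: [0.490000, 0.880000]

After 2 iteration(s), the approximation is c_2 = 0.880000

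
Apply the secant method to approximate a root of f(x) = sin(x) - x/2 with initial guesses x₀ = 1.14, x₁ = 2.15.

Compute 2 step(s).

f(x) = sin(x) - x/2
x₀ = 1.14, x₁ = 2.15

Secant formula: x_{n+1} = x_n - f(x_n)(x_n - x_{n-1})/(f(x_n) - f(x_{n-1}))

Iteration 1:
  f(1.140000) = 0.338633
  f(2.150000) = -0.238101
  x_2 = 2.150000 - (-0.238101)×(2.150000 - 1.140000)/(-0.238101 - 0.338633)
       = 1.733028
Iteration 2:
  f(2.150000) = -0.238101
  f(1.733028) = 0.120355
  x_3 = 1.733028 - 0.120355×(1.733028 - 2.150000)/(0.120355 - (-0.238101))
       = 1.873030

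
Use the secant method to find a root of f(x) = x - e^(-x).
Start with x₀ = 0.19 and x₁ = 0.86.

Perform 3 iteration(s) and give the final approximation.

f(x) = x - e^(-x)
x₀ = 0.19, x₁ = 0.86

Secant formula: x_{n+1} = x_n - f(x_n)(x_n - x_{n-1})/(f(x_n) - f(x_{n-1}))

Iteration 1:
  f(0.190000) = -0.636959
  f(0.860000) = 0.436838
  x_2 = 0.860000 - 0.436838×(0.860000 - 0.190000)/(0.436838 - (-0.636959))
       = 0.587433
Iteration 2:
  f(0.860000) = 0.436838
  f(0.587433) = 0.031681
  x_3 = 0.587433 - 0.031681×(0.587433 - 0.860000)/(0.031681 - 0.436838)
       = 0.566120
Iteration 3:
  f(0.587433) = 0.031681
  f(0.566120) = -0.001604
  x_4 = 0.566120 - (-0.001604)×(0.566120 - 0.587433)/(-0.001604 - 0.031681)
       = 0.567147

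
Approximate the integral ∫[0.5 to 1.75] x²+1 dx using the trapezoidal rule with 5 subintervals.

f(x) = x²+1
a = 0.5, b = 1.75, n = 5
h = (b - a)/n = 0.250000

Trapezoidal rule: (h/2)[f(x₀) + 2f(x₁) + 2f(x₂) + ... + f(xₙ)]

x_0 = 0.5000, f(x_0) = 1.250000, coefficient = 1
x_1 = 0.7500, f(x_1) = 1.562500, coefficient = 2
x_2 = 1.0000, f(x_2) = 2.000000, coefficient = 2
x_3 = 1.2500, f(x_3) = 2.562500, coefficient = 2
x_4 = 1.5000, f(x_4) = 3.250000, coefficient = 2
x_5 = 1.7500, f(x_5) = 4.062500, coefficient = 1

I ≈ (0.250000/2) × 24.062500 = 3.007812
Exact value: 2.994792
Error: 0.013021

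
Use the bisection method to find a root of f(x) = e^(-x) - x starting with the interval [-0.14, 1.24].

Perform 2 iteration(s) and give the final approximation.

f(x) = e^(-x) - x
Initial interval: [-0.14, 1.24]

Iteration 1:
  c_1 = (-0.140000 + 1.240000)/2 = 0.550000
  f(c_1) = f(0.550000) = 0.026950
  f(a) × f(c) ≥ 0, new interval: [0.550000, 1.240000]
Iteration 2:
  c_2 = (0.550000 + 1.240000)/2 = 0.895000
  f(c_2) = f(0.895000) = -0.486392
  f(a) × f(c) < 0, new interval: [0.550000, 0.895000]

After 2 iteration(s), the approximation is c_2 = 0.895000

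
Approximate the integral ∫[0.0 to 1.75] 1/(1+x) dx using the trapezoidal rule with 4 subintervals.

f(x) = 1/(1+x)
a = 0.0, b = 1.75, n = 4
h = (b - a)/n = 0.437500

Trapezoidal rule: (h/2)[f(x₀) + 2f(x₁) + 2f(x₂) + ... + f(xₙ)]

x_0 = 0.0000, f(x_0) = 1.000000, coefficient = 1
x_1 = 0.4375, f(x_1) = 0.695652, coefficient = 2
x_2 = 0.8750, f(x_2) = 0.533333, coefficient = 2
x_3 = 1.3125, f(x_3) = 0.432432, coefficient = 2
x_4 = 1.7500, f(x_4) = 0.363636, coefficient = 1

I ≈ (0.437500/2) × 4.686472 = 1.025166
Exact value: 1.011601
Error: 0.013565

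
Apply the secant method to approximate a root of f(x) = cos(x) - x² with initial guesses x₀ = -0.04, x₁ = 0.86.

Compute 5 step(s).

f(x) = cos(x) - x²
x₀ = -0.04, x₁ = 0.86

Secant formula: x_{n+1} = x_n - f(x_n)(x_n - x_{n-1})/(f(x_n) - f(x_{n-1}))

Iteration 1:
  f(-0.040000) = 0.997600
  f(0.860000) = -0.087163
  x_2 = 0.860000 - (-0.087163)×(0.860000 - (-0.040000))/(-0.087163 - 0.997600)
       = 0.787683
Iteration 2:
  f(0.860000) = -0.087163
  f(0.787683) = 0.085044
  x_3 = 0.787683 - 0.085044×(0.787683 - 0.860000)/(0.085044 - (-0.087163))
       = 0.823397
Iteration 3:
  f(0.787683) = 0.085044
  f(0.823397) = 0.001751
  x_4 = 0.823397 - 0.001751×(0.823397 - 0.787683)/(0.001751 - 0.085044)
       = 0.824148
Iteration 4:
  f(0.823397) = 0.001751
  f(0.824148) = -0.000037
  x_5 = 0.824148 - (-0.000037)×(0.824148 - 0.823397)/(-0.000037 - 0.001751)
       = 0.824132
Iteration 5:
  f(0.824148) = -0.000037
  f(0.824132) = 0.000000
  x_6 = 0.824132 - 0.000000×(0.824132 - 0.824148)/(0.000000 - (-0.000037))
       = 0.824132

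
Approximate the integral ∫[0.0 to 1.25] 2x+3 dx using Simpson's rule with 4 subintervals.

f(x) = 2x+3
a = 0.0, b = 1.25, n = 4
h = (b - a)/n = 0.312500

Simpson's rule: (h/3)[f(x₀) + 4f(x₁) + 2f(x₂) + ... + f(xₙ)]

x_0 = 0.0000, f(x_0) = 3.000000, coefficient = 1
x_1 = 0.3125, f(x_1) = 3.625000, coefficient = 4
x_2 = 0.6250, f(x_2) = 4.250000, coefficient = 2
x_3 = 0.9375, f(x_3) = 4.875000, coefficient = 4
x_4 = 1.2500, f(x_4) = 5.500000, coefficient = 1

I ≈ (0.312500/3) × 51.000000 = 5.312500
Exact value: 5.312500
Error: 0.000000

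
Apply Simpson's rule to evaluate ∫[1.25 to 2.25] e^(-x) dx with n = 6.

f(x) = e^(-x)
a = 1.25, b = 2.25, n = 6
h = (b - a)/n = 0.166667

Simpson's rule: (h/3)[f(x₀) + 4f(x₁) + 2f(x₂) + ... + f(xₙ)]

x_0 = 1.2500, f(x_0) = 0.286505, coefficient = 1
x_1 = 1.4167, f(x_1) = 0.242521, coefficient = 4
x_2 = 1.5833, f(x_2) = 0.205290, coefficient = 2
x_3 = 1.7500, f(x_3) = 0.173774, coefficient = 4
x_4 = 1.9167, f(x_4) = 0.147096, coefficient = 2
x_5 = 2.0833, f(x_5) = 0.124514, coefficient = 4
x_6 = 2.2500, f(x_6) = 0.105399, coefficient = 1

I ≈ (0.166667/3) × 3.259914 = 0.181106
Exact value: 0.181106
Error: 0.000001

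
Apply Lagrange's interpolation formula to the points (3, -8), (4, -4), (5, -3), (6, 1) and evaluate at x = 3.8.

Lagrange interpolation formula:
P(x) = Σ yᵢ × Lᵢ(x)
where Lᵢ(x) = Π_{j≠i} (x - xⱼ)/(xᵢ - xⱼ)

L_0(3.8) = (3.8 - 4)/(3 - 4) × (3.8 - 5)/(3 - 5) × (3.8 - 6)/(3 - 6) = 0.088000
L_1(3.8) = (3.8 - 3)/(4 - 3) × (3.8 - 5)/(4 - 5) × (3.8 - 6)/(4 - 6) = 1.056000
L_2(3.8) = (3.8 - 3)/(5 - 3) × (3.8 - 4)/(5 - 4) × (3.8 - 6)/(5 - 6) = -0.176000
L_3(3.8) = (3.8 - 3)/(6 - 3) × (3.8 - 4)/(6 - 4) × (3.8 - 5)/(6 - 5) = 0.032000

P(3.8) = (-8)×L_0(3.8) + (-4)×L_1(3.8) + (-3)×L_2(3.8) + 1×L_3(3.8)
P(3.8) = -4.368000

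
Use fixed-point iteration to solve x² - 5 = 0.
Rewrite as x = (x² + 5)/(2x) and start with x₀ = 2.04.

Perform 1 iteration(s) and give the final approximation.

Equation: x² - 5 = 0
Fixed-point form: x = (x² + 5)/(2x)
x₀ = 2.04

x_1 = g(2.040000) = 2.245490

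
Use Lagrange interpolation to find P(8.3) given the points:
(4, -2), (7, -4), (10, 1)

Lagrange interpolation formula:
P(x) = Σ yᵢ × Lᵢ(x)
where Lᵢ(x) = Π_{j≠i} (x - xⱼ)/(xᵢ - xⱼ)

L_0(8.3) = (8.3 - 7)/(4 - 7) × (8.3 - 10)/(4 - 10) = -0.122778
L_1(8.3) = (8.3 - 4)/(7 - 4) × (8.3 - 10)/(7 - 10) = 0.812222
L_2(8.3) = (8.3 - 4)/(10 - 4) × (8.3 - 7)/(10 - 7) = 0.310556

P(8.3) = (-2)×L_0(8.3) + (-4)×L_1(8.3) + 1×L_2(8.3)
P(8.3) = -2.692778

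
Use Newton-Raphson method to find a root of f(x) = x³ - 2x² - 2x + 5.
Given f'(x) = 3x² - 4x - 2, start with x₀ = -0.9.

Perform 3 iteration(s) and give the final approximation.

f(x) = x³ - 2x² - 2x + 5
f'(x) = 3x² - 4x - 2
x₀ = -0.9

Newton-Raphson formula: x_{n+1} = x_n - f(x_n)/f'(x_n)

Iteration 1:
  f(-0.900000) = 4.451000
  f'(-0.900000) = 4.030000
  x_1 = -0.900000 - 4.451000/4.030000 = -2.004467
Iteration 2:
  f(-2.004467) = -7.080557
  f'(-2.004467) = 18.071524
  x_2 = -2.004467 - (-7.080557)/18.071524 = -1.612659
Iteration 3:
  f(-1.612659) = -1.170014
  f'(-1.612659) = 12.252645
  x_3 = -1.612659 - (-1.170014)/12.252645 = -1.517168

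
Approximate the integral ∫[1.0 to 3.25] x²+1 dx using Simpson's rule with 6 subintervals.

f(x) = x²+1
a = 1.0, b = 3.25, n = 6
h = (b - a)/n = 0.375000

Simpson's rule: (h/3)[f(x₀) + 4f(x₁) + 2f(x₂) + ... + f(xₙ)]

x_0 = 1.0000, f(x_0) = 2.000000, coefficient = 1
x_1 = 1.3750, f(x_1) = 2.890625, coefficient = 4
x_2 = 1.7500, f(x_2) = 4.062500, coefficient = 2
x_3 = 2.1250, f(x_3) = 5.515625, coefficient = 4
x_4 = 2.5000, f(x_4) = 7.250000, coefficient = 2
x_5 = 2.8750, f(x_5) = 9.265625, coefficient = 4
x_6 = 3.2500, f(x_6) = 11.562500, coefficient = 1

I ≈ (0.375000/3) × 106.875000 = 13.359375
Exact value: 13.359375
Error: 0.000000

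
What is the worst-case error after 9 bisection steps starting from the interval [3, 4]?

Bisection error bound: |error| ≤ (b-a)/2^n
|error| ≤ (4 - 3)/2^9 = 1/2^9
|error| ≤ 0.0019531250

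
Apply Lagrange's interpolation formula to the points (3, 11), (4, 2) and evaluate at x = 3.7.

Lagrange interpolation formula:
P(x) = Σ yᵢ × Lᵢ(x)
where Lᵢ(x) = Π_{j≠i} (x - xⱼ)/(xᵢ - xⱼ)

L_0(3.7) = (3.7 - 4)/(3 - 4) = 0.300000
L_1(3.7) = (3.7 - 3)/(4 - 3) = 0.700000

P(3.7) = 11×L_0(3.7) + 2×L_1(3.7)
P(3.7) = 4.700000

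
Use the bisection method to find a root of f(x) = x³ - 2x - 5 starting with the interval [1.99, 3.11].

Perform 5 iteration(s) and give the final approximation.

f(x) = x³ - 2x - 5
Initial interval: [1.99, 3.11]

Iteration 1:
  c_1 = (1.990000 + 3.110000)/2 = 2.550000
  f(c_1) = f(2.550000) = 6.481375
  f(a) × f(c) < 0, new interval: [1.990000, 2.550000]
Iteration 2:
  c_2 = (1.990000 + 2.550000)/2 = 2.270000
  f(c_2) = f(2.270000) = 2.157083
  f(a) × f(c) < 0, new interval: [1.990000, 2.270000]
Iteration 3:
  c_3 = (1.990000 + 2.270000)/2 = 2.130000
  f(c_3) = f(2.130000) = 0.403597
  f(a) × f(c) < 0, new interval: [1.990000, 2.130000]
Iteration 4:
  c_4 = (1.990000 + 2.130000)/2 = 2.060000
  f(c_4) = f(2.060000) = -0.378184
  f(a) × f(c) ≥ 0, new interval: [2.060000, 2.130000]
Iteration 5:
  c_5 = (2.060000 + 2.130000)/2 = 2.095000
  f(c_5) = f(2.095000) = 0.005007
  f(a) × f(c) < 0, new interval: [2.060000, 2.095000]

After 5 iteration(s), the approximation is c_5 = 2.095000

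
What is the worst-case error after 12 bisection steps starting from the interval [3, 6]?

Bisection error bound: |error| ≤ (b-a)/2^n
|error| ≤ (6 - 3)/2^12 = 3/2^12
|error| ≤ 0.0007324219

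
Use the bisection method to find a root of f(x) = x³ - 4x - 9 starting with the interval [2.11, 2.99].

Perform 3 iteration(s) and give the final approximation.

f(x) = x³ - 4x - 9
Initial interval: [2.11, 2.99]

Iteration 1:
  c_1 = (2.110000 + 2.990000)/2 = 2.550000
  f(c_1) = f(2.550000) = -2.618625
  f(a) × f(c) ≥ 0, new interval: [2.550000, 2.990000]
Iteration 2:
  c_2 = (2.550000 + 2.990000)/2 = 2.770000
  f(c_2) = f(2.770000) = 1.173933
  f(a) × f(c) < 0, new interval: [2.550000, 2.770000]
Iteration 3:
  c_3 = (2.550000 + 2.770000)/2 = 2.660000
  f(c_3) = f(2.660000) = -0.818904
  f(a) × f(c) ≥ 0, new interval: [2.660000, 2.770000]

After 3 iteration(s), the approximation is c_3 = 2.660000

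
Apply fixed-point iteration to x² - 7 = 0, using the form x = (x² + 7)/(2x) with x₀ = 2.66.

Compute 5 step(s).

Equation: x² - 7 = 0
Fixed-point form: x = (x² + 7)/(2x)
x₀ = 2.66

x_1 = g(2.660000) = 2.645789
x_2 = g(2.645789) = 2.645751
x_3 = g(2.645751) = 2.645751
x_4 = g(2.645751) = 2.645751
x_5 = g(2.645751) = 2.645751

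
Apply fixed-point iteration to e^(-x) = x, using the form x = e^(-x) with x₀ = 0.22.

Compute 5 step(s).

Equation: e^(-x) = x
Fixed-point form: x = e^(-x)
x₀ = 0.22

x_1 = g(0.220000) = 0.802519
x_2 = g(0.802519) = 0.448199
x_3 = g(0.448199) = 0.638778
x_4 = g(0.638778) = 0.527937
x_5 = g(0.527937) = 0.589820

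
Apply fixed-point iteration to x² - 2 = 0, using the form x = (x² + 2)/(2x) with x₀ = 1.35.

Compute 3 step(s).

Equation: x² - 2 = 0
Fixed-point form: x = (x² + 2)/(2x)
x₀ = 1.35

x_1 = g(1.350000) = 1.415741
x_2 = g(1.415741) = 1.414214
x_3 = g(1.414214) = 1.414214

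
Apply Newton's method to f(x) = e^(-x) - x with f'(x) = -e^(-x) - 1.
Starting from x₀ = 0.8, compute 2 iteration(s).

f(x) = e^(-x) - x
f'(x) = -e^(-x) - 1
x₀ = 0.8

Newton-Raphson formula: x_{n+1} = x_n - f(x_n)/f'(x_n)

Iteration 1:
  f(0.800000) = -0.350671
  f'(0.800000) = -1.449329
  x_1 = 0.800000 - (-0.350671)/(-1.449329) = 0.558046
Iteration 2:
  f(0.558046) = 0.014280
  f'(0.558046) = -1.572326
  x_2 = 0.558046 - 0.014280/(-1.572326) = 0.567128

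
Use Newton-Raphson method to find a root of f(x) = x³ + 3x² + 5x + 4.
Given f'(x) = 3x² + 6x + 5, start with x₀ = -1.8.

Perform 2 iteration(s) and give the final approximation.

f(x) = x³ + 3x² + 5x + 4
f'(x) = 3x² + 6x + 5
x₀ = -1.8

Newton-Raphson formula: x_{n+1} = x_n - f(x_n)/f'(x_n)

Iteration 1:
  f(-1.800000) = -1.112000
  f'(-1.800000) = 3.920000
  x_1 = -1.800000 - (-1.112000)/3.920000 = -1.516327
Iteration 2:
  f(-1.516327) = -0.170302
  f'(-1.516327) = 2.799779
  x_2 = -1.516327 - (-0.170302)/2.799779 = -1.455500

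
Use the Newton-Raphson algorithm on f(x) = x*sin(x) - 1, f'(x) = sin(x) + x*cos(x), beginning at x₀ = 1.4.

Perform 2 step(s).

f(x) = x*sin(x) - 1
f'(x) = sin(x) + x*cos(x)
x₀ = 1.4

Newton-Raphson formula: x_{n+1} = x_n - f(x_n)/f'(x_n)

Iteration 1:
  f(1.400000) = 0.379630
  f'(1.400000) = 1.223404
  x_1 = 1.400000 - 0.379630/1.223404 = 1.089694
Iteration 2:
  f(1.089694) = -0.034002
  f'(1.089694) = 1.390749
  x_2 = 1.089694 - (-0.034002)/1.390749 = 1.114143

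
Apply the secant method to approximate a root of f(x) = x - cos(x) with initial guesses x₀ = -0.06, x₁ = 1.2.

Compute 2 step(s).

f(x) = x - cos(x)
x₀ = -0.06, x₁ = 1.2

Secant formula: x_{n+1} = x_n - f(x_n)(x_n - x_{n-1})/(f(x_n) - f(x_{n-1}))

Iteration 1:
  f(-0.060000) = -1.058201
  f(1.200000) = 0.837642
  x_2 = 1.200000 - 0.837642×(1.200000 - (-0.060000))/(0.837642 - (-1.058201))
       = 0.643293
Iteration 2:
  f(1.200000) = 0.837642
  f(0.643293) = -0.156832
  x_3 = 0.643293 - (-0.156832)×(0.643293 - 1.200000)/(-0.156832 - 0.837642)
       = 0.731088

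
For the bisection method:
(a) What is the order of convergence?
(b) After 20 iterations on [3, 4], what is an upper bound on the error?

(a) Bisection has linear (order 1) convergence; the error is halved each step.

(b) Error bound = (b-a)/2^n = (4 - 3)/2^{20}
    = 1/2^{20}

(a) 1 (linear); (b) error ≤ 9.54e-07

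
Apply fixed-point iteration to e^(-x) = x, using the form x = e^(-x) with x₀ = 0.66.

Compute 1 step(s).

Equation: e^(-x) = x
Fixed-point form: x = e^(-x)
x₀ = 0.66

x_1 = g(0.660000) = 0.516851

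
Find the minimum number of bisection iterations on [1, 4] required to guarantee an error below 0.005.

We need (b-a)/2^n ≤ 0.005
(4 - 1)/2^n ≤ 0.005
3/2^n ≤ 0.005
2^n ≥ 600
n ≥ log₂(600) = 9.23
n ≥ 10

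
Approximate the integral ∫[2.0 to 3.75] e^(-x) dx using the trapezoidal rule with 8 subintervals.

f(x) = e^(-x)
a = 2.0, b = 3.75, n = 8
h = (b - a)/n = 0.218750

Trapezoidal rule: (h/2)[f(x₀) + 2f(x₁) + 2f(x₂) + ... + f(xₙ)]

x_0 = 2.0000, f(x_0) = 0.135335, coefficient = 1
x_1 = 2.2188, f(x_1) = 0.108745, coefficient = 2
x_2 = 2.4375, f(x_2) = 0.087379, coefficient = 2
x_3 = 2.6562, f(x_3) = 0.070211, coefficient = 2
x_4 = 2.8750, f(x_4) = 0.056416, coefficient = 2
x_5 = 3.0938, f(x_5) = 0.045332, coefficient = 2
x_6 = 3.3125, f(x_6) = 0.036425, coefficient = 2
x_7 = 3.5312, f(x_7) = 0.029268, coefficient = 2
x_8 = 3.7500, f(x_8) = 0.023518, coefficient = 1

I ≈ (0.218750/2) × 1.026405 = 0.112263
Exact value: 0.111818
Error: 0.000446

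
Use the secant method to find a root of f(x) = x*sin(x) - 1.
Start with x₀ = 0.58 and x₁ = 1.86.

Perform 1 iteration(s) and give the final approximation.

f(x) = x*sin(x) - 1
x₀ = 0.58, x₁ = 1.86

Secant formula: x_{n+1} = x_n - f(x_n)(x_n - x_{n-1})/(f(x_n) - f(x_{n-1}))

Iteration 1:
  f(0.580000) = -0.682146
  f(1.860000) = 0.782757
  x_2 = 1.860000 - 0.782757×(1.860000 - 0.580000)/(0.782757 - (-0.682146))
       = 1.176044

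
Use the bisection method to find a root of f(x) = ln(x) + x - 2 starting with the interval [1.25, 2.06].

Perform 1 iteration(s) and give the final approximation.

f(x) = ln(x) + x - 2
Initial interval: [1.25, 2.06]

Iteration 1:
  c_1 = (1.250000 + 2.060000)/2 = 1.655000
  f(c_1) = f(1.655000) = 0.158801
  f(a) × f(c) < 0, new interval: [1.250000, 1.655000]

After 1 iteration(s), the approximation is c_1 = 1.655000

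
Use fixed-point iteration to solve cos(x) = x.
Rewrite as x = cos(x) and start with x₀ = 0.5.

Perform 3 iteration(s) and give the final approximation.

Equation: cos(x) = x
Fixed-point form: x = cos(x)
x₀ = 0.5

x_1 = g(0.500000) = 0.877583
x_2 = g(0.877583) = 0.639012
x_3 = g(0.639012) = 0.802685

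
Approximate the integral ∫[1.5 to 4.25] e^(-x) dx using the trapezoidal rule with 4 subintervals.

f(x) = e^(-x)
a = 1.5, b = 4.25, n = 4
h = (b - a)/n = 0.687500

Trapezoidal rule: (h/2)[f(x₀) + 2f(x₁) + 2f(x₂) + ... + f(xₙ)]

x_0 = 1.5000, f(x_0) = 0.223130, coefficient = 1
x_1 = 2.1875, f(x_1) = 0.112197, coefficient = 2
x_2 = 2.8750, f(x_2) = 0.056416, coefficient = 2
x_3 = 3.5625, f(x_3) = 0.028368, coefficient = 2
x_4 = 4.2500, f(x_4) = 0.014264, coefficient = 1

I ≈ (0.687500/2) × 0.631356 = 0.217029
Exact value: 0.208866
Error: 0.008163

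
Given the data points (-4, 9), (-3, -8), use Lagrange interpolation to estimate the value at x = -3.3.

Lagrange interpolation formula:
P(x) = Σ yᵢ × Lᵢ(x)
where Lᵢ(x) = Π_{j≠i} (x - xⱼ)/(xᵢ - xⱼ)

L_0(-3.3) = (-3.3 - (-3))/(-4 - (-3)) = 0.300000
L_1(-3.3) = (-3.3 - (-4))/(-3 - (-4)) = 0.700000

P(-3.3) = 9×L_0(-3.3) + (-8)×L_1(-3.3)
P(-3.3) = -2.900000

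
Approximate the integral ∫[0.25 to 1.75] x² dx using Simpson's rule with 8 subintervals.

f(x) = x²
a = 0.25, b = 1.75, n = 8
h = (b - a)/n = 0.187500

Simpson's rule: (h/3)[f(x₀) + 4f(x₁) + 2f(x₂) + ... + f(xₙ)]

x_0 = 0.2500, f(x_0) = 0.062500, coefficient = 1
x_1 = 0.4375, f(x_1) = 0.191406, coefficient = 4
x_2 = 0.6250, f(x_2) = 0.390625, coefficient = 2
x_3 = 0.8125, f(x_3) = 0.660156, coefficient = 4
x_4 = 1.0000, f(x_4) = 1.000000, coefficient = 2
x_5 = 1.1875, f(x_5) = 1.410156, coefficient = 4
x_6 = 1.3750, f(x_6) = 1.890625, coefficient = 2
x_7 = 1.5625, f(x_7) = 2.441406, coefficient = 4
x_8 = 1.7500, f(x_8) = 3.062500, coefficient = 1

I ≈ (0.187500/3) × 28.500000 = 1.781250
Exact value: 1.781250
Error: 0.000000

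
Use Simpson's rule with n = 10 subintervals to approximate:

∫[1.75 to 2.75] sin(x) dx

f(x) = sin(x)
a = 1.75, b = 2.75, n = 10
h = (b - a)/n = 0.100000

Simpson's rule: (h/3)[f(x₀) + 4f(x₁) + 2f(x₂) + ... + f(xₙ)]

x_0 = 1.7500, f(x_0) = 0.983986, coefficient = 1
x_1 = 1.8500, f(x_1) = 0.961275, coefficient = 4
x_2 = 1.9500, f(x_2) = 0.928960, coefficient = 2
x_3 = 2.0500, f(x_3) = 0.887362, coefficient = 4
x_4 = 2.1500, f(x_4) = 0.836899, coefficient = 2
x_5 = 2.2500, f(x_5) = 0.778073, coefficient = 4
x_6 = 2.3500, f(x_6) = 0.711473, coefficient = 2
x_7 = 2.4500, f(x_7) = 0.637765, coefficient = 4
x_8 = 2.5500, f(x_8) = 0.557684, coefficient = 2
x_9 = 2.6500, f(x_9) = 0.472031, coefficient = 4
x_10 = 2.7500, f(x_10) = 0.381661, coefficient = 1

I ≈ (0.100000/3) × 22.381702 = 0.746057
Exact value: 0.746056
Error: 0.000000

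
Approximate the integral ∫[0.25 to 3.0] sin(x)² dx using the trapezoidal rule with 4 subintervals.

f(x) = sin(x)²
a = 0.25, b = 3.0, n = 4
h = (b - a)/n = 0.687500

Trapezoidal rule: (h/2)[f(x₀) + 2f(x₁) + 2f(x₂) + ... + f(xₙ)]

x_0 = 0.2500, f(x_0) = 0.061209, coefficient = 1
x_1 = 0.9375, f(x_1) = 0.649767, coefficient = 2
x_2 = 1.6250, f(x_2) = 0.997065, coefficient = 2
x_3 = 2.3125, f(x_3) = 0.543639, coefficient = 2
x_4 = 3.0000, f(x_4) = 0.019915, coefficient = 1

I ≈ (0.687500/2) × 4.462065 = 1.533835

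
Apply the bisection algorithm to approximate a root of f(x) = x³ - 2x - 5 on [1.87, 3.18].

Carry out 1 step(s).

f(x) = x³ - 2x - 5
Initial interval: [1.87, 3.18]

Iteration 1:
  c_1 = (1.870000 + 3.180000)/2 = 2.525000
  f(c_1) = f(2.525000) = 6.048453
  f(a) × f(c) < 0, new interval: [1.870000, 2.525000]

After 1 iteration(s), the approximation is c_1 = 2.525000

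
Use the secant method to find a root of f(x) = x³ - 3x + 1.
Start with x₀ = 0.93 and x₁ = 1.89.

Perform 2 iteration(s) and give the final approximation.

f(x) = x³ - 3x + 1
x₀ = 0.93, x₁ = 1.89

Secant formula: x_{n+1} = x_n - f(x_n)(x_n - x_{n-1})/(f(x_n) - f(x_{n-1}))

Iteration 1:
  f(0.930000) = -0.985643
  f(1.890000) = 2.081269
  x_2 = 1.890000 - 2.081269×(1.890000 - 0.930000)/(2.081269 - (-0.985643))
       = 1.238524
Iteration 2:
  f(1.890000) = 2.081269
  f(1.238524) = -0.815748
  x_3 = 1.238524 - (-0.815748)×(1.238524 - 1.890000)/(-0.815748 - 2.081269)
       = 1.421968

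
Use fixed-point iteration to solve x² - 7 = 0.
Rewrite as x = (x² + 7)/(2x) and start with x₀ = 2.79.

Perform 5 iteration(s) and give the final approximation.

Equation: x² - 7 = 0
Fixed-point form: x = (x² + 7)/(2x)
x₀ = 2.79

x_1 = g(2.790000) = 2.649480
x_2 = g(2.649480) = 2.645754
x_3 = g(2.645754) = 2.645751
x_4 = g(2.645751) = 2.645751
x_5 = g(2.645751) = 2.645751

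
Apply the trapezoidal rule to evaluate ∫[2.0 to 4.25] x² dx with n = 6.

f(x) = x²
a = 2.0, b = 4.25, n = 6
h = (b - a)/n = 0.375000

Trapezoidal rule: (h/2)[f(x₀) + 2f(x₁) + 2f(x₂) + ... + f(xₙ)]

x_0 = 2.0000, f(x_0) = 4.000000, coefficient = 1
x_1 = 2.3750, f(x_1) = 5.640625, coefficient = 2
x_2 = 2.7500, f(x_2) = 7.562500, coefficient = 2
x_3 = 3.1250, f(x_3) = 9.765625, coefficient = 2
x_4 = 3.5000, f(x_4) = 12.250000, coefficient = 2
x_5 = 3.8750, f(x_5) = 15.015625, coefficient = 2
x_6 = 4.2500, f(x_6) = 18.062500, coefficient = 1

I ≈ (0.375000/2) × 122.531250 = 22.974609
Exact value: 22.921875
Error: 0.052734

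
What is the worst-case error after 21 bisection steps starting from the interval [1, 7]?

Bisection error bound: |error| ≤ (b-a)/2^n
|error| ≤ (7 - 1)/2^21 = 6/2^21
|error| ≤ 0.0000028610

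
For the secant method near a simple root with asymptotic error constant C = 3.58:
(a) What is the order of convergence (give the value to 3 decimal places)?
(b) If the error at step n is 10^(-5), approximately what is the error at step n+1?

(a) Secant method has superlinear convergence with order φ = (1+√5)/2 ≈ 1.618.
    This means |e_{n+1}| ≈ C|e_n|^1.618.

(b) With |e_n| = 10^(-5) and C = 3.58:
    |e_{n+1}| ≈ 3.58 × (10^(-5))^1.618 = 3.58 × 10^(-8.09)

(a) ≈ 1.618 (golden ratio); (b) |e_{n+1}| ≈ 2.909e-08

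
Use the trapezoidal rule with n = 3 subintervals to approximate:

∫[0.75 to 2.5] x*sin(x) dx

f(x) = x*sin(x)
a = 0.75, b = 2.5, n = 3
h = (b - a)/n = 0.583333

Trapezoidal rule: (h/2)[f(x₀) + 2f(x₁) + 2f(x₂) + ... + f(xₙ)]

x_0 = 0.7500, f(x_0) = 0.511229, coefficient = 1
x_1 = 1.3333, f(x_1) = 1.295917, coefficient = 2
x_2 = 1.9167, f(x_2) = 1.803163, coefficient = 2
x_3 = 2.5000, f(x_3) = 1.496180, coefficient = 1

I ≈ (0.583333/2) × 8.205570 = 2.393291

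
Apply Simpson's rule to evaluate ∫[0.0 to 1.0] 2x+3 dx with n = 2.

f(x) = 2x+3
a = 0.0, b = 1.0, n = 2
h = (b - a)/n = 0.500000

Simpson's rule: (h/3)[f(x₀) + 4f(x₁) + 2f(x₂) + ... + f(xₙ)]

x_0 = 0.0000, f(x_0) = 3.000000, coefficient = 1
x_1 = 0.5000, f(x_1) = 4.000000, coefficient = 4
x_2 = 1.0000, f(x_2) = 5.000000, coefficient = 1

I ≈ (0.500000/3) × 24.000000 = 4.000000
Exact value: 4.000000
Error: 0.000000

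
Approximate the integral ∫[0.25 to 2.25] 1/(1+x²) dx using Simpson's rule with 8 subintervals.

f(x) = 1/(1+x²)
a = 0.25, b = 2.25, n = 8
h = (b - a)/n = 0.250000

Simpson's rule: (h/3)[f(x₀) + 4f(x₁) + 2f(x₂) + ... + f(xₙ)]

x_0 = 0.2500, f(x_0) = 0.941176, coefficient = 1
x_1 = 0.5000, f(x_1) = 0.800000, coefficient = 4
x_2 = 0.7500, f(x_2) = 0.640000, coefficient = 2
x_3 = 1.0000, f(x_3) = 0.500000, coefficient = 4
x_4 = 1.2500, f(x_4) = 0.390244, coefficient = 2
x_5 = 1.5000, f(x_5) = 0.307692, coefficient = 4
x_6 = 1.7500, f(x_6) = 0.246154, coefficient = 2
x_7 = 2.0000, f(x_7) = 0.200000, coefficient = 4
x_8 = 2.2500, f(x_8) = 0.164948, coefficient = 1

I ≈ (0.250000/3) × 10.889690 = 0.907474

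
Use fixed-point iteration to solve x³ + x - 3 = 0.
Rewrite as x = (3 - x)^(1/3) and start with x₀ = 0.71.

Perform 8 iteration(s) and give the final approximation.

Equation: x³ + x - 3 = 0
Fixed-point form: x = (3 - x)^(1/3)
x₀ = 0.71

x_1 = g(0.710000) = 1.318090
x_2 = g(1.318090) = 1.189235
x_3 = g(1.189235) = 1.218861
x_4 = g(1.218861) = 1.212177
x_5 = g(1.212177) = 1.213691
x_6 = g(1.213691) = 1.213348
x_7 = g(1.213348) = 1.213426
x_8 = g(1.213426) = 1.213408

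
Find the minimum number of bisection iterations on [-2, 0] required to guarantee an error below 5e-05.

We need (b-a)/2^n ≤ 5e-05
(0 - (-2))/2^n ≤ 5e-05
2/2^n ≤ 5e-05
2^n ≥ 40000
n ≥ log₂(40000) = 15.29
n ≥ 16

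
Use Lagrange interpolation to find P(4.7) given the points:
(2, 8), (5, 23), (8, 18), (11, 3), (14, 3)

Lagrange interpolation formula:
P(x) = Σ yᵢ × Lᵢ(x)
where Lᵢ(x) = Π_{j≠i} (x - xⱼ)/(xᵢ - xⱼ)

L_0(4.7) = (4.7 - 5)/(2 - 5) × (4.7 - 8)/(2 - 8) × (4.7 - 11)/(2 - 11) × (4.7 - 14)/(2 - 14) = 0.029837
L_1(4.7) = (4.7 - 2)/(5 - 2) × (4.7 - 8)/(5 - 8) × (4.7 - 11)/(5 - 11) × (4.7 - 14)/(5 - 14) = 1.074150
L_2(4.7) = (4.7 - 2)/(8 - 2) × (4.7 - 5)/(8 - 5) × (4.7 - 11)/(8 - 11) × (4.7 - 14)/(8 - 14) = -0.146475
L_3(4.7) = (4.7 - 2)/(11 - 2) × (4.7 - 5)/(11 - 5) × (4.7 - 8)/(11 - 8) × (4.7 - 14)/(11 - 14) = 0.051150
L_4(4.7) = (4.7 - 2)/(14 - 2) × (4.7 - 5)/(14 - 5) × (4.7 - 8)/(14 - 8) × (4.7 - 11)/(14 - 11) = -0.008662

P(4.7) = 8×L_0(4.7) + 23×L_1(4.7) + 18×L_2(4.7) + 3×L_3(4.7) + 3×L_4(4.7)
P(4.7) = 22.435063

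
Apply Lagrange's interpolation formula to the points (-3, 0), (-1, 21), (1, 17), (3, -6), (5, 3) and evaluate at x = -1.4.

Lagrange interpolation formula:
P(x) = Σ yᵢ × Lᵢ(x)
where Lᵢ(x) = Π_{j≠i} (x - xⱼ)/(xᵢ - xⱼ)

L_0(-1.4) = (-1.4 - (-1))/(-3 - (-1)) × (-1.4 - 1)/(-3 - 1) × (-1.4 - 3)/(-3 - 3) × (-1.4 - 5)/(-3 - 5) = 0.070400
L_1(-1.4) = (-1.4 - (-3))/(-1 - (-3)) × (-1.4 - 1)/(-1 - 1) × (-1.4 - 3)/(-1 - 3) × (-1.4 - 5)/(-1 - 5) = 1.126400
L_2(-1.4) = (-1.4 - (-3))/(1 - (-3)) × (-1.4 - (-1))/(1 - (-1)) × (-1.4 - 3)/(1 - 3) × (-1.4 - 5)/(1 - 5) = -0.281600
L_3(-1.4) = (-1.4 - (-3))/(3 - (-3)) × (-1.4 - (-1))/(3 - (-1)) × (-1.4 - 1)/(3 - 1) × (-1.4 - 5)/(3 - 5) = 0.102400
L_4(-1.4) = (-1.4 - (-3))/(5 - (-3)) × (-1.4 - (-1))/(5 - (-1)) × (-1.4 - 1)/(5 - 1) × (-1.4 - 3)/(5 - 3) = -0.017600

P(-1.4) = 0×L_0(-1.4) + 21×L_1(-1.4) + 17×L_2(-1.4) + (-6)×L_3(-1.4) + 3×L_4(-1.4)
P(-1.4) = 18.200000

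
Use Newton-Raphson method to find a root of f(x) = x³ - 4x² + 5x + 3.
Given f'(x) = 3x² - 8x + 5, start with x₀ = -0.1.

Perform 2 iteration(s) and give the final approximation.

f(x) = x³ - 4x² + 5x + 3
f'(x) = 3x² - 8x + 5
x₀ = -0.1

Newton-Raphson formula: x_{n+1} = x_n - f(x_n)/f'(x_n)

Iteration 1:
  f(-0.100000) = 2.459000
  f'(-0.100000) = 5.830000
  x_1 = -0.100000 - 2.459000/5.830000 = -0.521784
Iteration 2:
  f(-0.521784) = -0.840013
  f'(-0.521784) = 9.991046
  x_2 = -0.521784 - (-0.840013)/9.991046 = -0.437707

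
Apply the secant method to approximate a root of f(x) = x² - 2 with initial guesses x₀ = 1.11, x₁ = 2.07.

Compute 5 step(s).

f(x) = x² - 2
x₀ = 1.11, x₁ = 2.07

Secant formula: x_{n+1} = x_n - f(x_n)(x_n - x_{n-1})/(f(x_n) - f(x_{n-1}))

Iteration 1:
  f(1.110000) = -0.767900
  f(2.070000) = 2.284900
  x_2 = 2.070000 - 2.284900×(2.070000 - 1.110000)/(2.284900 - (-0.767900))
       = 1.351478
Iteration 2:
  f(2.070000) = 2.284900
  f(1.351478) = -0.173507
  x_3 = 1.351478 - (-0.173507)×(1.351478 - 2.070000)/(-0.173507 - 2.284900)
       = 1.402189
Iteration 3:
  f(1.351478) = -0.173507
  f(1.402189) = -0.033865
  x_4 = 1.402189 - (-0.033865)×(1.402189 - 1.351478)/(-0.033865 - (-0.173507))
       = 1.414488
Iteration 4:
  f(1.402189) = -0.033865
  f(1.414488) = 0.000775
  x_5 = 1.414488 - 0.000775×(1.414488 - 1.402189)/(0.000775 - (-0.033865))
       = 1.414212
Iteration 5:
  f(1.414488) = 0.000775
  f(1.414212) = -0.000003
  x_6 = 1.414212 - (-0.000003)×(1.414212 - 1.414488)/(-0.000003 - 0.000775)
       = 1.414214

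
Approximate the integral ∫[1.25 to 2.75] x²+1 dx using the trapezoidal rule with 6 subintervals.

f(x) = x²+1
a = 1.25, b = 2.75, n = 6
h = (b - a)/n = 0.250000

Trapezoidal rule: (h/2)[f(x₀) + 2f(x₁) + 2f(x₂) + ... + f(xₙ)]

x_0 = 1.2500, f(x_0) = 2.562500, coefficient = 1
x_1 = 1.5000, f(x_1) = 3.250000, coefficient = 2
x_2 = 1.7500, f(x_2) = 4.062500, coefficient = 2
x_3 = 2.0000, f(x_3) = 5.000000, coefficient = 2
x_4 = 2.2500, f(x_4) = 6.062500, coefficient = 2
x_5 = 2.5000, f(x_5) = 7.250000, coefficient = 2
x_6 = 2.7500, f(x_6) = 8.562500, coefficient = 1

I ≈ (0.250000/2) × 62.375000 = 7.796875
Exact value: 7.781250
Error: 0.015625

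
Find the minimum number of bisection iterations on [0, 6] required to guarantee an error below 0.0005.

We need (b-a)/2^n ≤ 0.0005
(6 - 0)/2^n ≤ 0.0005
6/2^n ≤ 0.0005
2^n ≥ 12000
n ≥ log₂(12000) = 13.55
n ≥ 14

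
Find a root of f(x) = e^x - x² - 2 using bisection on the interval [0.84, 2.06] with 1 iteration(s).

f(x) = e^x - x² - 2
Initial interval: [0.84, 2.06]

Iteration 1:
  c_1 = (0.840000 + 2.060000)/2 = 1.450000
  f(c_1) = f(1.450000) = 0.160615
  f(a) × f(c) < 0, new interval: [0.840000, 1.450000]

After 1 iteration(s), the approximation is c_1 = 1.450000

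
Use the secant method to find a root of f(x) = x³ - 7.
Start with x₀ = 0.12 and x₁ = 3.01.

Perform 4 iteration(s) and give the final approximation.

f(x) = x³ - 7
x₀ = 0.12, x₁ = 3.01

Secant formula: x_{n+1} = x_n - f(x_n)(x_n - x_{n-1})/(f(x_n) - f(x_{n-1}))

Iteration 1:
  f(0.120000) = -6.998272
  f(3.010000) = 20.270901
  x_2 = 3.010000 - 20.270901×(3.010000 - 0.120000)/(20.270901 - (-6.998272))
       = 0.861680
Iteration 2:
  f(3.010000) = 20.270901
  f(0.861680) = -6.360209
  x_3 = 0.861680 - (-6.360209)×(0.861680 - 3.010000)/(-6.360209 - 20.270901)
       = 1.374755
Iteration 3:
  f(0.861680) = -6.360209
  f(1.374755) = -4.401778
  x_4 = 1.374755 - (-4.401778)×(1.374755 - 0.861680)/(-4.401778 - (-6.360209))
       = 2.527945
Iteration 4:
  f(1.374755) = -4.401778
  f(2.527945) = 9.154854
  x_5 = 2.527945 - 9.154854×(2.527945 - 1.374755)/(9.154854 - (-4.401778))
       = 1.749191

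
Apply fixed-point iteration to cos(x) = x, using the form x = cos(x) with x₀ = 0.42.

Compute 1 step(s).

Equation: cos(x) = x
Fixed-point form: x = cos(x)
x₀ = 0.42

x_1 = g(0.420000) = 0.913089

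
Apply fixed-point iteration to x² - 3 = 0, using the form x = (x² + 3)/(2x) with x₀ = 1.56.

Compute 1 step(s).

Equation: x² - 3 = 0
Fixed-point form: x = (x² + 3)/(2x)
x₀ = 1.56

x_1 = g(1.560000) = 1.741538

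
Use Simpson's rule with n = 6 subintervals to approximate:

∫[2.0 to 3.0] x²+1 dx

f(x) = x²+1
a = 2.0, b = 3.0, n = 6
h = (b - a)/n = 0.166667

Simpson's rule: (h/3)[f(x₀) + 4f(x₁) + 2f(x₂) + ... + f(xₙ)]

x_0 = 2.0000, f(x_0) = 5.000000, coefficient = 1
x_1 = 2.1667, f(x_1) = 5.694444, coefficient = 4
x_2 = 2.3333, f(x_2) = 6.444444, coefficient = 2
x_3 = 2.5000, f(x_3) = 7.250000, coefficient = 4
x_4 = 2.6667, f(x_4) = 8.111111, coefficient = 2
x_5 = 2.8333, f(x_5) = 9.027778, coefficient = 4
x_6 = 3.0000, f(x_6) = 10.000000, coefficient = 1

I ≈ (0.166667/3) × 132.000000 = 7.333333
Exact value: 7.333333
Error: 0.000000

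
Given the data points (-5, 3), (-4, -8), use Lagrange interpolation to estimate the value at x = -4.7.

Lagrange interpolation formula:
P(x) = Σ yᵢ × Lᵢ(x)
where Lᵢ(x) = Π_{j≠i} (x - xⱼ)/(xᵢ - xⱼ)

L_0(-4.7) = (-4.7 - (-4))/(-5 - (-4)) = 0.700000
L_1(-4.7) = (-4.7 - (-5))/(-4 - (-5)) = 0.300000

P(-4.7) = 3×L_0(-4.7) + (-8)×L_1(-4.7)
P(-4.7) = -0.300000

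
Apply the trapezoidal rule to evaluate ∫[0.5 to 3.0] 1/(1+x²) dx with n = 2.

f(x) = 1/(1+x²)
a = 0.5, b = 3.0, n = 2
h = (b - a)/n = 1.250000

Trapezoidal rule: (h/2)[f(x₀) + 2f(x₁) + 2f(x₂) + ... + f(xₙ)]

x_0 = 0.5000, f(x_0) = 0.800000, coefficient = 1
x_1 = 1.7500, f(x_1) = 0.246154, coefficient = 2
x_2 = 3.0000, f(x_2) = 0.100000, coefficient = 1

I ≈ (1.250000/2) × 1.392308 = 0.870192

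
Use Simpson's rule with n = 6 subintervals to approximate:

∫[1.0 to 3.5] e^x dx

f(x) = e^x
a = 1.0, b = 3.5, n = 6
h = (b - a)/n = 0.416667

Simpson's rule: (h/3)[f(x₀) + 4f(x₁) + 2f(x₂) + ... + f(xₙ)]

x_0 = 1.0000, f(x_0) = 2.718282, coefficient = 1
x_1 = 1.4167, f(x_1) = 4.123353, coefficient = 4
x_2 = 1.8333, f(x_2) = 6.254701, coefficient = 2
x_3 = 2.2500, f(x_3) = 9.487736, coefficient = 4
x_4 = 2.6667, f(x_4) = 14.391916, coefficient = 2
x_5 = 3.0833, f(x_5) = 21.831051, coefficient = 4
x_6 = 3.5000, f(x_6) = 33.115452, coefficient = 1

I ≈ (0.416667/3) × 218.895529 = 30.402157
Exact value: 30.397170
Error: 0.004987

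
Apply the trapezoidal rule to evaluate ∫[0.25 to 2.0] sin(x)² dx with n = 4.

f(x) = sin(x)²
a = 0.25, b = 2.0, n = 4
h = (b - a)/n = 0.437500

Trapezoidal rule: (h/2)[f(x₀) + 2f(x₁) + 2f(x₂) + ... + f(xₙ)]

x_0 = 0.2500, f(x_0) = 0.061209, coefficient = 1
x_1 = 0.6875, f(x_1) = 0.402726, coefficient = 2
x_2 = 1.1250, f(x_2) = 0.814087, coefficient = 2
x_3 = 1.5625, f(x_3) = 0.999931, coefficient = 2
x_4 = 2.0000, f(x_4) = 0.826822, coefficient = 1

I ≈ (0.437500/2) × 5.321519 = 1.164082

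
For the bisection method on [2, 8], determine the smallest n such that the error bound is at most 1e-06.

We need (b-a)/2^n ≤ 1e-06
(8 - 2)/2^n ≤ 1e-06
6/2^n ≤ 1e-06
2^n ≥ 6000000
n ≥ log₂(6000000) = 22.52
n ≥ 23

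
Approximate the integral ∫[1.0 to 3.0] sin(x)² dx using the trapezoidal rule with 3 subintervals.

f(x) = sin(x)²
a = 1.0, b = 3.0, n = 3
h = (b - a)/n = 0.666667

Trapezoidal rule: (h/2)[f(x₀) + 2f(x₁) + 2f(x₂) + ... + f(xₙ)]

x_0 = 1.0000, f(x_0) = 0.708073, coefficient = 1
x_1 = 1.6667, f(x_1) = 0.990837, coefficient = 2
x_2 = 2.3333, f(x_2) = 0.522853, coefficient = 2
x_3 = 3.0000, f(x_3) = 0.019915, coefficient = 1

I ≈ (0.666667/2) × 3.755369 = 1.251790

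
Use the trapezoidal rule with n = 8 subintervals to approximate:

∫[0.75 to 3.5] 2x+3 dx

f(x) = 2x+3
a = 0.75, b = 3.5, n = 8
h = (b - a)/n = 0.343750

Trapezoidal rule: (h/2)[f(x₀) + 2f(x₁) + 2f(x₂) + ... + f(xₙ)]

x_0 = 0.7500, f(x_0) = 4.500000, coefficient = 1
x_1 = 1.0938, f(x_1) = 5.187500, coefficient = 2
x_2 = 1.4375, f(x_2) = 5.875000, coefficient = 2
x_3 = 1.7812, f(x_3) = 6.562500, coefficient = 2
x_4 = 2.1250, f(x_4) = 7.250000, coefficient = 2
x_5 = 2.4688, f(x_5) = 7.937500, coefficient = 2
x_6 = 2.8125, f(x_6) = 8.625000, coefficient = 2
x_7 = 3.1562, f(x_7) = 9.312500, coefficient = 2
x_8 = 3.5000, f(x_8) = 10.000000, coefficient = 1

I ≈ (0.343750/2) × 116.000000 = 19.937500
Exact value: 19.937500
Error: 0.000000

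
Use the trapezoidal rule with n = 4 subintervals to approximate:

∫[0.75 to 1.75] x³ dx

f(x) = x³
a = 0.75, b = 1.75, n = 4
h = (b - a)/n = 0.250000

Trapezoidal rule: (h/2)[f(x₀) + 2f(x₁) + 2f(x₂) + ... + f(xₙ)]

x_0 = 0.7500, f(x_0) = 0.421875, coefficient = 1
x_1 = 1.0000, f(x_1) = 1.000000, coefficient = 2
x_2 = 1.2500, f(x_2) = 1.953125, coefficient = 2
x_3 = 1.5000, f(x_3) = 3.375000, coefficient = 2
x_4 = 1.7500, f(x_4) = 5.359375, coefficient = 1

I ≈ (0.250000/2) × 18.437500 = 2.304688
Exact value: 2.265625
Error: 0.039062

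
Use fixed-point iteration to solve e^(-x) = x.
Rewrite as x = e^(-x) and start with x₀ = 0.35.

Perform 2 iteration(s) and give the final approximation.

Equation: e^(-x) = x
Fixed-point form: x = e^(-x)
x₀ = 0.35

x_1 = g(0.350000) = 0.704688
x_2 = g(0.704688) = 0.494263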